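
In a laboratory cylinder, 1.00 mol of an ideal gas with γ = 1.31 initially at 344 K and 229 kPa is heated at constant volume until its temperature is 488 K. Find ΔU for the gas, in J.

3860 J

V₁ = nRT₁/P₁ = 1.00×8.314×344/229 = 12.5 L.
Isochoric: V stays 12.5 L; P/T = const ⇒ T₂ = 488 K, P₂ = 325 kPa.
For an ideal gas ΔU = nCvΔT with Cv = R/(γ−1) = 26.8 J/(mol·K).
ΔU = 1.00×26.8×(488−344) = 3860 J.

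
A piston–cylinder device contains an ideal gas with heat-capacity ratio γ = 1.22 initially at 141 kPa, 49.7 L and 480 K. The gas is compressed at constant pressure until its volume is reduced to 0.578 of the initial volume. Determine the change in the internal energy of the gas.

n = P₁V₁/(RT₁) = 141×49.7/(8.314×480) = 1.76 mol.
Isobaric: P stays 141 kPa; V/T = const ⇒ T₂ = 277 K, V₂ = 28.7 L.
For an ideal gas ΔU = nCvΔT with Cv = R/(γ−1) = 37.8 J/(mol·K).
ΔU = 1.76×37.8×(277−480) = -13400 J.

-13400 J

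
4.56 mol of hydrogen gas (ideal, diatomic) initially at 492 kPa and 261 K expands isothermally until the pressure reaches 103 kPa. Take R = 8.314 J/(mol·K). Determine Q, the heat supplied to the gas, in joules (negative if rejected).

V₁ = nRT₁/P₁ = 4.56×8.314×261/492 = 20.1 L.
Isothermal: T stays 261 K; PV = const ⇒ V₂ = 96.1 L, P₂ = 103 kPa.
ΔU = 0 (ideal gas, T constant).
W = nRT ln(V₂/V₁) = 4.56×8.314×261×ln(4.78) = 15500 J.
Q = ΔU + W = 15500 J.

15500 J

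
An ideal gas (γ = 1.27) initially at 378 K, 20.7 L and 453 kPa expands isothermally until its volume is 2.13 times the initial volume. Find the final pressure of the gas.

213 kPa

Isothermal: T stays 378 K; PV = const ⇒ V₂ = 44.1 L, P₂ = 213 kPa.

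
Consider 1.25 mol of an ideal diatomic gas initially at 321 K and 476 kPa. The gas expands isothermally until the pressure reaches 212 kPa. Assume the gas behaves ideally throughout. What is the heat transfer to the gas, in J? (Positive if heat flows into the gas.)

V₁ = nRT₁/P₁ = 1.25×8.314×321/476 = 7.01 L.
Isothermal: T stays 321 K; PV = const ⇒ V₂ = 15.7 L, P₂ = 212 kPa.
ΔU = 0 (ideal gas, T constant).
W = nRT ln(V₂/V₁) = 1.25×8.314×321×ln(2.25) = 2700 J.
Q = ΔU + W = 2700 J.

2700 J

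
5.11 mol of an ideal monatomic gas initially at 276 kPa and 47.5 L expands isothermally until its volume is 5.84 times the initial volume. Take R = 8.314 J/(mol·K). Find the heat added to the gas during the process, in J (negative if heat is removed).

T₁ = P₁V₁/(nR) = 276×47.5/(5.11×8.314) = 309 K.
Isothermal: T stays 309 K; PV = const ⇒ V₂ = 277 L, P₂ = 47.3 kPa.
ΔU = 0 (ideal gas, T constant).
W = nRT ln(V₂/V₁) = 5.11×8.314×309×ln(5.84) = 23100 J.
Q = ΔU + W = 23100 J.

23100 J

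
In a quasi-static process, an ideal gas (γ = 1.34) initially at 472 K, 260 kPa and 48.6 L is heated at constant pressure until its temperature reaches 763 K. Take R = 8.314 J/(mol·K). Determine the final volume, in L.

78.6 L

Isobaric: P stays 260 kPa; V/T = const ⇒ T₂ = 763 K, V₂ = 78.6 L.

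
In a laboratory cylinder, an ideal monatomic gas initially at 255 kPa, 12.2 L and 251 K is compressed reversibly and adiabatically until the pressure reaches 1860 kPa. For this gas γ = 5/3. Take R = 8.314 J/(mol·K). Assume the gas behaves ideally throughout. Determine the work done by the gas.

-5670 J

n = P₁V₁/(RT₁) = 255×12.2/(8.314×251) = 1.49 mol.
Adiabatic: T₂/T₁ = (P₂/P₁)^((γ−1)/γ) ⇒ T₂ = 251×(7.29)^0.400 = 556 K; V₂ = 3.70 L.
ΔU = nCvΔT = 1.49×12.5×(556−251) = 5670 J.
Q = 0 for an adiabatic process, so W = −ΔU = -5670 J.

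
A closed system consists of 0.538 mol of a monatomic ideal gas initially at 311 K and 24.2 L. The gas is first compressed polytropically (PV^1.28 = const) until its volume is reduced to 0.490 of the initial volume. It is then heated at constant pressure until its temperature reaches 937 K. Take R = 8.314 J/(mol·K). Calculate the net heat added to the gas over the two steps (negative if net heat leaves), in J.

P₁ = nRT₁/V₁ = 0.538×8.314×311/24.2 = 57.5 kPa.
Step 1 — Polytropic n=1.28: T₂ = T₁(V₁/V₂)^(n−1) = 311×(2.04)^0.28 = 380 K; P₂ = P₁(V₁/V₂)^n = 143 kPa.
W = (P₁V₁−P₂V₂)/(n−1) = (57.5×24.2−143×11.9)/0.28 = -1100 J.
ΔU = nCvΔT = 0.538×12.5×(380−311) = 461 J.
Q = ΔU + W = -637 J.
State after step 1: P = 143 kPa, V = 11.9 L, T = 380 K.
Step 2 — Isobaric: P stays 143 kPa; V/T = const ⇒ T₂ = 937 K, V₂ = 29.3 L.
W = PΔV = 143×(29.3−11.9) kPa·L = 2490 J.
ΔU = nCvΔT = 0.538×12.5×(937−380) = 3740 J.
Q = ΔU + W = nCpΔT = 6230 J.
Net over both steps: W = 1390 J, Q = 5590 J, ΔU = 4200 J.

5590 J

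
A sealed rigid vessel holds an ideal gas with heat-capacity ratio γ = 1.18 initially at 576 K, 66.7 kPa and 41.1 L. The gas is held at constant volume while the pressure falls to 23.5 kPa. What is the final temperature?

203 K

Isochoric: V stays 41.1 L; P/T = const ⇒ T₂ = 203 K, P₂ = 23.5 kPa.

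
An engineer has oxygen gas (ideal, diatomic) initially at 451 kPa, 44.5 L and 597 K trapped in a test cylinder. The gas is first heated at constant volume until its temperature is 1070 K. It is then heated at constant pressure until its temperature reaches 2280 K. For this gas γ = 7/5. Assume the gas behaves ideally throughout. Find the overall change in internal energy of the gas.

n = P₁V₁/(RT₁) = 451×44.5/(8.314×597) = 4.04 mol.
Step 1 — Isochoric: V stays 44.5 L; P/T = const ⇒ T₂ = 1070 K, P₂ = 808 kPa.
W = 0 (no volume change).
ΔU = nCvΔT = 4.04×20.8×(1070−597) = 39800 J.
Q = ΔU = 39800 J.
State after step 1: P = 808 kPa, V = 44.5 L, T = 1070 K.
Step 2 — Isobaric: P stays 808 kPa; V/T = const ⇒ T₂ = 2280 K, V₂ = 94.8 L.
W = PΔV = 808×(94.8−44.5) kPa·L = 40700 J.
ΔU = nCvΔT = 4.04×20.8×(2280−1070) = 102000 J.
Q = ΔU + W = nCpΔT = 142000 J.
Net over both steps: W = 40700 J, Q = 182000 J, ΔU = 141000 J.

141000 J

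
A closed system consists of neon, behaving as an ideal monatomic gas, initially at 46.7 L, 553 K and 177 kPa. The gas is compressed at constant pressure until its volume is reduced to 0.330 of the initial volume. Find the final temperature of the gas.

Isobaric: P stays 177 kPa; V/T = const ⇒ T₂ = 182 K, V₂ = 15.4 L.

182 K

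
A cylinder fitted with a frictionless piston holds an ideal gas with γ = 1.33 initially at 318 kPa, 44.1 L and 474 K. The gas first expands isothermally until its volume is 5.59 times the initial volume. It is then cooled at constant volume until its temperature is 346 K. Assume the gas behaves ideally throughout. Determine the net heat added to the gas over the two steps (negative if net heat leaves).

12700 J

n = P₁V₁/(RT₁) = 318×44.1/(8.314×474) = 3.56 mol.
Step 1 — Isothermal: T stays 474 K; PV = const ⇒ V₂ = 247 L, P₂ = 56.9 kPa.
ΔU = 0 (ideal gas, T constant).
W = nRT ln(V₂/V₁) = 3.56×8.314×474×ln(5.59) = 24100 J.
Q = ΔU + W = 24100 J.
State after step 1: P = 56.9 kPa, V = 247 L, T = 474 K.
Step 2 — Isochoric: V stays 247 L; P/T = const ⇒ T₂ = 346 K, P₂ = 41.5 kPa.
W = 0 (no volume change).
ΔU = nCvΔT = 3.56×25.2×(346−474) = -11500 J.
Q = ΔU = -11500 J.
Net over both steps: W = 24100 J, Q = 12700 J, ΔU = -11500 J.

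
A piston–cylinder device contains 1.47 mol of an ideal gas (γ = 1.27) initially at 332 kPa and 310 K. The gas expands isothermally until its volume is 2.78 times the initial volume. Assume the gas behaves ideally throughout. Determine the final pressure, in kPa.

119 kPa

V₁ = nRT₁/P₁ = 1.47×8.314×310/332 = 11.4 L.
Isothermal: T stays 310 K; PV = const ⇒ V₂ = 31.7 L, P₂ = 119 kPa.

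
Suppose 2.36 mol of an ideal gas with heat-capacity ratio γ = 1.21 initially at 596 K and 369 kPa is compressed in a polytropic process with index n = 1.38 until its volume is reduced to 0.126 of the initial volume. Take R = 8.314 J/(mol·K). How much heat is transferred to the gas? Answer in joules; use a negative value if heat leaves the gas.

V₁ = nRT₁/P₁ = 2.36×8.314×596/369 = 31.7 L.
Polytropic n=1.38: T₂ = T₁(V₁/V₂)^(n−1) = 596×(7.94)^0.38 = 1310 K; P₂ = P₁(V₁/V₂)^n = 6430 kPa.
W = (P₁V₁−P₂V₂)/(n−1) = (369×31.7−6430×3.99)/0.38 = -36800 J.
ΔU = nCvΔT = 2.36×39.6×(1310−596) = 66700 J.
Q = ΔU + W = 29800 J.

29800 J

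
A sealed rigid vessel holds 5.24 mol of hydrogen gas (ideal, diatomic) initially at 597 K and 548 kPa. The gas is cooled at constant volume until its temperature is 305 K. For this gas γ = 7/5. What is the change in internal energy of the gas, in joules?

-31800 J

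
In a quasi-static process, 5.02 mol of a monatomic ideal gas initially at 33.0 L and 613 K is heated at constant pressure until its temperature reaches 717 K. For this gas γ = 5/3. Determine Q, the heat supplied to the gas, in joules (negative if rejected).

10900 J

P₁ = nRT₁/V₁ = 5.02×8.314×613/33.0 = 775 kPa.
Isobaric: P stays 775 kPa; V/T = const ⇒ T₂ = 717 K, V₂ = 38.6 L.
W = PΔV = 775×(38.6−33.0) kPa·L = 4340 J.
ΔU = nCvΔT = 5.02×12.5×(717−613) = 6510 J.
Q = ΔU + W = nCpΔT = 10900 J.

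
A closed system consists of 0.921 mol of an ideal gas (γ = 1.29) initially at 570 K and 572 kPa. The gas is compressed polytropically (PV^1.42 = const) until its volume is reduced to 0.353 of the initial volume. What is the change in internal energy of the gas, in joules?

8260 J

V₁ = nRT₁/P₁ = 0.921×8.314×570/572 = 7.63 L.
Polytropic n=1.42: T₂ = T₁(V₁/V₂)^(n−1) = 570×(2.83)^0.42 = 883 K; P₂ = P₁(V₁/V₂)^n = 2510 kPa.
For an ideal gas ΔU = nCvΔT with Cv = R/(γ−1) = 28.7 J/(mol·K).
ΔU = 0.921×28.7×(883−570) = 8260 J.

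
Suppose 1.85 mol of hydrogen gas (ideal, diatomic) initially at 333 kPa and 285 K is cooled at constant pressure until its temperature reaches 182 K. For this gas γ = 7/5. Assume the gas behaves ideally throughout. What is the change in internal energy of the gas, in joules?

-3960 J

V₁ = nRT₁/P₁ = 1.85×8.314×285/333 = 13.2 L.
Isobaric: P stays 333 kPa; V/T = const ⇒ T₂ = 182 K, V₂ = 8.41 L.
For an ideal gas ΔU = nCvΔT with Cv = (5/2)R = 20.8 J/(mol·K).
ΔU = 1.85×20.8×(182−285) = -3960 J.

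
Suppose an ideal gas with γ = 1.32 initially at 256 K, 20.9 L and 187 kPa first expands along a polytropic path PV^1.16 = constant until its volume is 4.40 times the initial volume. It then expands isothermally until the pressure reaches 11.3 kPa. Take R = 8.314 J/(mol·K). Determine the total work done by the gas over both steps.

8510 J

n = P₁V₁/(RT₁) = 187×20.9/(8.314×256) = 1.84 mol.
Step 1 — Polytropic n=1.16: T₂ = T₁(V₁/V₂)^(n−1) = 256×(0.227)^0.16 = 202 K; P₂ = P₁(V₁/V₂)^n = 33.5 kPa.
W = (P₁V₁−P₂V₂)/(n−1) = (187×20.9−33.5×92.0)/0.16 = 5160 J.
ΔU = nCvΔT = 1.84×26.0×(202−256) = -2580 J.
Q = ΔU + W = 2580 J.
State after step 1: P = 33.5 kPa, V = 92.0 L, T = 202 K.
Step 2 — Isothermal: T stays 202 K; PV = const ⇒ V₂ = 273 L, P₂ = 11.3 kPa.
ΔU = 0 (ideal gas, T constant).
W = nRT ln(V₂/V₁) = 1.84×8.314×202×ln(2.97) = 3350 J.
Q = ΔU + W = 3350 J.
Net over both steps: W = 8510 J, Q = 5930 J, ΔU = -2580 J.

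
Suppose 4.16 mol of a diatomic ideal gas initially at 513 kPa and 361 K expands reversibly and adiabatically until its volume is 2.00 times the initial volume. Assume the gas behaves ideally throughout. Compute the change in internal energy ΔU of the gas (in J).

V₁ = nRT₁/P₁ = 4.16×8.314×361/513 = 24.3 L.
Adiabatic: TV^(γ−1) = const ⇒ T₂ = 361×(0.500)^0.400 = 274 K; PV^γ = const ⇒ P₂ = 194 kPa.
For an ideal gas ΔU = nCvΔT with Cv = (5/2)R = 20.8 J/(mol·K).
ΔU = 4.16×20.8×(274−361) = -7560 J.

-7560 J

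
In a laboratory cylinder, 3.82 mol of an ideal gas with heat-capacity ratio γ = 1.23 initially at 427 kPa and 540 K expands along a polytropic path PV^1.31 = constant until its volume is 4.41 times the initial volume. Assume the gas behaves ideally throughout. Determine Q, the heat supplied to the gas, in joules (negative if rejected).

-7100 J

V₁ = nRT₁/P₁ = 3.82×8.314×540/427 = 40.2 L.
Polytropic n=1.31: T₂ = T₁(V₁/V₂)^(n−1) = 540×(0.227)^0.31 = 341 K; P₂ = P₁(V₁/V₂)^n = 61.1 kPa.
W = (P₁V₁−P₂V₂)/(n−1) = (427×40.2−61.1×177)/0.31 = 20400 J.
ΔU = nCvΔT = 3.82×36.1×(341−540) = -27500 J.
Q = ΔU + W = -7100 J.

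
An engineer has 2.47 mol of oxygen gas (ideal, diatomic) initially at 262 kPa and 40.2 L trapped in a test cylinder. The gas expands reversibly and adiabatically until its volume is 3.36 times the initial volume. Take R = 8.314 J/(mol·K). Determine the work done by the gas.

10100 J

T₁ = P₁V₁/(nR) = 262×40.2/(2.47×8.314) = 513 K.
Adiabatic: TV^(γ−1) = const ⇒ T₂ = 513×(0.298)^0.400 = 316 K; PV^γ = const ⇒ P₂ = 48.0 kPa.
ΔU = nCvΔT = 2.47×20.8×(316−513) = -10100 J.
Q = 0 for an adiabatic process, so W = −ΔU = 10100 J.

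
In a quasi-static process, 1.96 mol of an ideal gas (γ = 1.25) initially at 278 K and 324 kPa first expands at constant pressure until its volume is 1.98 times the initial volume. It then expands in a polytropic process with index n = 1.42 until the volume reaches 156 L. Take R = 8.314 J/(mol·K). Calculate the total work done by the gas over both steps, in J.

15500 J

V₁ = nRT₁/P₁ = 1.96×8.314×278/324 = 14.0 L.
Step 1 — Isobaric: P stays 324 kPa; V/T = const ⇒ T₂ = 550 K, V₂ = 27.7 L.
W = PΔV = 324×(27.7−14.0) kPa·L = 4440 J.
ΔU = nCvΔT = 1.96×33.3×(550−278) = 17800 J.
Q = ΔU + W = nCpΔT = 22200 J.
State after step 1: P = 324 kPa, V = 27.7 L, T = 550 K.
Step 2 — Polytropic n=1.42: T₂ = T₁(V₁/V₂)^(n−1) = 550×(0.177)^0.42 = 266 K; P₂ = P₁(V₁/V₂)^n = 27.8 kPa.
W = (P₁V₁−P₂V₂)/(n−1) = (324×27.7−27.8×156)/0.42 = 11000 J.
ΔU = nCvΔT = 1.96×33.3×(266−550) = -18500 J.
Q = ΔU + W = -7500 J.
Net over both steps: W = 15500 J, Q = 14700 J, ΔU = -764 J.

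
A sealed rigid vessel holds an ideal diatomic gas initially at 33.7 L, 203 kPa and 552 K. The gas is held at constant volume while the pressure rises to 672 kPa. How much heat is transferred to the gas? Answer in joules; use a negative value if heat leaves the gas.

39500 J

n = P₁V₁/(RT₁) = 203×33.7/(8.314×552) = 1.49 mol.
Isochoric: V stays 33.7 L; P/T = const ⇒ T₂ = 1830 K, P₂ = 672 kPa.
W = 0 (no volume change).
ΔU = nCvΔT = 1.49×20.8×(1830−552) = 39500 J.
Q = ΔU = 39500 J.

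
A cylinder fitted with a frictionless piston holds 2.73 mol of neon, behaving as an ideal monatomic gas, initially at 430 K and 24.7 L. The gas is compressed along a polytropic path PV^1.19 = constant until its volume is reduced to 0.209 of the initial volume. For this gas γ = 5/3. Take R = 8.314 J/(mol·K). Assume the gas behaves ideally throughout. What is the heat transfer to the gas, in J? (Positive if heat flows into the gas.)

-12700 J

P₁ = nRT₁/V₁ = 2.73×8.314×430/24.7 = 395 kPa.
Polytropic n=1.19: T₂ = T₁(V₁/V₂)^(n−1) = 430×(4.78)^0.19 = 579 K; P₂ = P₁(V₁/V₂)^n = 2550 kPa.
W = (P₁V₁−P₂V₂)/(n−1) = (395×24.7−2550×5.16)/0.19 = -17800 J.
ΔU = nCvΔT = 2.73×12.5×(579−430) = 5070 J.
Q = ΔU + W = -12700 J.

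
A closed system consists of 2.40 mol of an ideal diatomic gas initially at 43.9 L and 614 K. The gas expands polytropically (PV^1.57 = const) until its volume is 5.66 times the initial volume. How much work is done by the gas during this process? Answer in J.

P₁ = nRT₁/V₁ = 2.40×8.314×614/43.9 = 279 kPa.
Polytropic n=1.57: T₂ = T₁(V₁/V₂)^(n−1) = 614×(0.177)^0.57 = 229 K; P₂ = P₁(V₁/V₂)^n = 18.4 kPa.
W = (P₁V₁−P₂V₂)/(n−1) = (279×43.9−18.4×248)/0.57 = 13500 J.

13500 J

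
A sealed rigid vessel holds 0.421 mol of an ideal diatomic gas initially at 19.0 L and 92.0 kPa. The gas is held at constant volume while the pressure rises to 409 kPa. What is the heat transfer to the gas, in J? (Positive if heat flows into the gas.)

15100 J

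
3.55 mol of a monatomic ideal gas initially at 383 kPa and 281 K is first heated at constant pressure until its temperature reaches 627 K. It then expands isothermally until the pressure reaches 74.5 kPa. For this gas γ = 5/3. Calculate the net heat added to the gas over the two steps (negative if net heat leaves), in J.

55800 J

V₁ = nRT₁/P₁ = 3.55×8.314×281/383 = 21.7 L.
Step 1 — Isobaric: P stays 383 kPa; V/T = const ⇒ T₂ = 627 K, V₂ = 48.3 L.
W = PΔV = 383×(48.3−21.7) kPa·L = 10200 J.
ΔU = nCvΔT = 3.55×12.5×(627−281) = 15300 J.
Q = ΔU + W = nCpΔT = 25500 J.
State after step 1: P = 383 kPa, V = 48.3 L, T = 627 K.
Step 2 — Isothermal: T stays 627 K; PV = const ⇒ V₂ = 248 L, P₂ = 74.5 kPa.
ΔU = 0 (ideal gas, T constant).
W = nRT ln(V₂/V₁) = 3.55×8.314×627×ln(5.14) = 30300 J.
Q = ΔU + W = 30300 J.
Net over both steps: W = 40500 J, Q = 55800 J, ΔU = 15300 J.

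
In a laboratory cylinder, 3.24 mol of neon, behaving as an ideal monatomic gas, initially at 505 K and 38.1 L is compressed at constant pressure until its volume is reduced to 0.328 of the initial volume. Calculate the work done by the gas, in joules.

-9140 J

P₁ = nRT₁/V₁ = 3.24×8.314×505/38.1 = 357 kPa.
Isobaric: P stays 357 kPa; V/T = const ⇒ T₂ = 166 K, V₂ = 12.5 L.
W = PΔV = 357×(12.5−38.1) kPa·L = -9140 J.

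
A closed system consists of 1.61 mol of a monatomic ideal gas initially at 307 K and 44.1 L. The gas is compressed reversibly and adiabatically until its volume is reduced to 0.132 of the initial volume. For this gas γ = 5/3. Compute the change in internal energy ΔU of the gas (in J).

17600 J

P₁ = nRT₁/V₁ = 1.61×8.314×307/44.1 = 93.2 kPa.
Adiabatic: TV^(γ−1) = const ⇒ T₂ = 307×(7.58)^0.667 = 1180 K; PV^γ = const ⇒ P₂ = 2720 kPa.
For an ideal gas ΔU = nCvΔT with Cv = (3/2)R = 12.5 J/(mol·K).
ΔU = 1.61×12.5×(1180−307) = 17600 J.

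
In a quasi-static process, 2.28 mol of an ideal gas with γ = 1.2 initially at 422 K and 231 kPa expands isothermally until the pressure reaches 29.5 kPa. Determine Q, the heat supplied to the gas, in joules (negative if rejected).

16500 J

V₁ = nRT₁/P₁ = 2.28×8.314×422/231 = 34.6 L.
Isothermal: T stays 422 K; PV = const ⇒ V₂ = 271 L, P₂ = 29.5 kPa.
ΔU = 0 (ideal gas, T constant).
W = nRT ln(V₂/V₁) = 2.28×8.314×422×ln(7.83) = 16500 J.
Q = ΔU + W = 16500 J.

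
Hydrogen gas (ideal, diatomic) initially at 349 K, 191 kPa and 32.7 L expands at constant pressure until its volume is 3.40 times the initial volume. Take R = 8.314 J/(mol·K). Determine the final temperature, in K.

1190 K

Isobaric: P stays 191 kPa; V/T = const ⇒ T₂ = 1190 K, V₂ = 111 L.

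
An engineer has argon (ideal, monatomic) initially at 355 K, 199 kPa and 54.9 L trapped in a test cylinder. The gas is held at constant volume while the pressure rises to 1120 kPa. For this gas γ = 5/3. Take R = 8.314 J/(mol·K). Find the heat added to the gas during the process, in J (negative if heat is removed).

n = P₁V₁/(RT₁) = 199×54.9/(8.314×355) = 3.70 mol.
Isochoric: V stays 54.9 L; P/T = const ⇒ T₂ = 2000 K, P₂ = 1120 kPa.
W = 0 (no volume change).
ΔU = nCvΔT = 3.70×12.5×(2000−355) = 75800 J.
Q = ΔU = 75800 J.

75800 J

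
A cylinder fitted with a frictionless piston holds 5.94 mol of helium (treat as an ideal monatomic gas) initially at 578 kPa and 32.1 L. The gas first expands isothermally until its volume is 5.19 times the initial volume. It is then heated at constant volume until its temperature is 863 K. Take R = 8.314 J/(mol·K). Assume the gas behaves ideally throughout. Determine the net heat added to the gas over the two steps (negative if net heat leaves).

T₁ = P₁V₁/(nR) = 578×32.1/(5.94×8.314) = 376 K.
Step 1 — Isothermal: T stays 376 K; PV = const ⇒ V₂ = 167 L, P₂ = 111 kPa.
ΔU = 0 (ideal gas, T constant).
W = nRT ln(V₂/V₁) = 5.94×8.314×376×ln(5.19) = 30600 J.
Q = ΔU + W = 30600 J.
State after step 1: P = 111 kPa, V = 167 L, T = 376 K.
Step 2 — Isochoric: V stays 167 L; P/T = const ⇒ T₂ = 863 K, P₂ = 256 kPa.
W = 0 (no volume change).
ΔU = nCvΔT = 5.94×12.5×(863−376) = 36100 J.
Q = ΔU = 36100 J.
Net over both steps: W = 30600 J, Q = 66700 J, ΔU = 36100 J.

66700 J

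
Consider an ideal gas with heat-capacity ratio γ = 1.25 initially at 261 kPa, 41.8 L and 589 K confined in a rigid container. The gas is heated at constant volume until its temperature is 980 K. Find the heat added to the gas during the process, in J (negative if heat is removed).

29000 J

n = P₁V₁/(RT₁) = 261×41.8/(8.314×589) = 2.23 mol.
Isochoric: V stays 41.8 L; P/T = const ⇒ T₂ = 980 K, P₂ = 434 kPa.
W = 0 (no volume change).
ΔU = nCvΔT = 2.23×33.3×(980−589) = 29000 J.
Q = ΔU = 29000 J.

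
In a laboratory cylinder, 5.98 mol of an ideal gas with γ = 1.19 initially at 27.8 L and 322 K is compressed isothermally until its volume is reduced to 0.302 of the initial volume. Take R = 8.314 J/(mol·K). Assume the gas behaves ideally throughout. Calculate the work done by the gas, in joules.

-19200 J

P₁ = nRT₁/V₁ = 5.98×8.314×322/27.8 = 576 kPa.
Isothermal: T stays 322 K; PV = const ⇒ V₂ = 8.40 L, P₂ = 1910 kPa.
W = nRT ln(V₂/V₁) = 5.98×8.314×322×ln(0.302) = -19200 J.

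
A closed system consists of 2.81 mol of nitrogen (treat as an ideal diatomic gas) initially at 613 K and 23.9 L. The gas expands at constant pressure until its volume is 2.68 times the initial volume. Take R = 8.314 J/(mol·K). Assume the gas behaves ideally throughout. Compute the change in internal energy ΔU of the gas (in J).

60100 J

P₁ = nRT₁/V₁ = 2.81×8.314×613/23.9 = 599 kPa.
Isobaric: P stays 599 kPa; V/T = const ⇒ T₂ = 1640 K, V₂ = 64.1 L.
For an ideal gas ΔU = nCvΔT with Cv = (5/2)R = 20.8 J/(mol·K).
ΔU = 2.81×20.8×(1640−613) = 60100 J.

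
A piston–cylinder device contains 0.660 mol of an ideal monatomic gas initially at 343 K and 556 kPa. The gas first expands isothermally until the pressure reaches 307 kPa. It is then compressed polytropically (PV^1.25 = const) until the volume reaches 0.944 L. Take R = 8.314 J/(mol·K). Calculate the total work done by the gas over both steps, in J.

-3370 J

V₁ = nRT₁/P₁ = 0.660×8.314×343/556 = 3.39 L.
Step 1 — Isothermal: T stays 343 K; PV = const ⇒ V₂ = 6.13 L, P₂ = 307 kPa.
ΔU = 0 (ideal gas, T constant).
W = nRT ln(V₂/V₁) = 0.660×8.314×343×ln(1.81) = 1120 J.
Q = ΔU + W = 1120 J.
State after step 1: P = 307 kPa, V = 6.13 L, T = 343 K.
Step 2 — Polytropic n=1.25: T₂ = T₁(V₁/V₂)^(n−1) = 343×(6.49)^0.25 = 548 K; P₂ = P₁(V₁/V₂)^n = 3180 kPa.
W = (P₁V₁−P₂V₂)/(n−1) = (307×6.13−3180×0.944)/0.25 = -4490 J.
ΔU = nCvΔT = 0.660×12.5×(548−343) = 1680 J.
Q = ΔU + W = -2810 J.
Net over both steps: W = -3370 J, Q = -1690 J, ΔU = 1680 J.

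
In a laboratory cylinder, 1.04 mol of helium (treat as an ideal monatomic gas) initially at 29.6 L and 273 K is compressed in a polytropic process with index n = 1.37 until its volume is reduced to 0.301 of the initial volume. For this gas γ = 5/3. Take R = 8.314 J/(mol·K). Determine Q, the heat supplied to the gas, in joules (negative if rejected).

-1590 J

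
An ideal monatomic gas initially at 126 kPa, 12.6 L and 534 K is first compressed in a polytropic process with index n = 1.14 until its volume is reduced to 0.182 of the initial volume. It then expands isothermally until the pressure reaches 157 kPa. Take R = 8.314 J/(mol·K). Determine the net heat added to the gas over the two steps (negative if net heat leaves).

n = P₁V₁/(RT₁) = 126×12.6/(8.314×534) = 0.358 mol.
Step 1 — Polytropic n=1.14: T₂ = T₁(V₁/V₂)^(n−1) = 534×(5.49)^0.14 = 678 K; P₂ = P₁(V₁/V₂)^n = 879 kPa.
W = (P₁V₁−P₂V₂)/(n−1) = (126×12.6−879×2.29)/0.14 = -3050 J.
ΔU = nCvΔT = 0.358×12.5×(678−534) = 641 J.
Q = ΔU + W = -2410 J.
State after step 1: P = 879 kPa, V = 2.29 L, T = 678 K.
Step 2 — Isothermal: T stays 678 K; PV = const ⇒ V₂ = 12.8 L, P₂ = 157 kPa.
ΔU = 0 (ideal gas, T constant).
W = nRT ln(V₂/V₁) = 0.358×8.314×678×ln(5.60) = 3470 J.
Q = ΔU + W = 3470 J.
Net over both steps: W = 416 J, Q = 1060 J, ΔU = 641 J.

1060 J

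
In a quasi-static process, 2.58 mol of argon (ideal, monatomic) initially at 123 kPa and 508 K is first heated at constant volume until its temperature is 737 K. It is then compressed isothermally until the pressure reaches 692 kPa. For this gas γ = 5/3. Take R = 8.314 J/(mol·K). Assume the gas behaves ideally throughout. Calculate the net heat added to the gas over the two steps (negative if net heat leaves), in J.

-14100 J

V₁ = nRT₁/P₁ = 2.58×8.314×508/123 = 88.6 L.
Step 1 — Isochoric: V stays 88.6 L; P/T = const ⇒ T₂ = 737 K, P₂ = 178 kPa.
W = 0 (no volume change).
ΔU = nCvΔT = 2.58×12.5×(737−508) = 7370 J.
Q = ΔU = 7370 J.
State after step 1: P = 178 kPa, V = 88.6 L, T = 737 K.
Step 2 — Isothermal: T stays 737 K; PV = const ⇒ V₂ = 22.8 L, P₂ = 692 kPa.
ΔU = 0 (ideal gas, T constant).
W = nRT ln(V₂/V₁) = 2.58×8.314×737×ln(0.258) = -21400 J.
Q = ΔU + W = -21400 J.
Net over both steps: W = -21400 J, Q = -14100 J, ΔU = 7370 J.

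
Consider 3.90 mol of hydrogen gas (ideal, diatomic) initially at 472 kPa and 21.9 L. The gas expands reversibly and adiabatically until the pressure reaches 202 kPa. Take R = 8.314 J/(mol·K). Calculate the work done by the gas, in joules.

5560 J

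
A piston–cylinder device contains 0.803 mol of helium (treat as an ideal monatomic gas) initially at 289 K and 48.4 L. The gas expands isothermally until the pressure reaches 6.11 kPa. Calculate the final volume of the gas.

316 L

P₁ = nRT₁/V₁ = 0.803×8.314×289/48.4 = 39.9 kPa.
Isothermal: T stays 289 K; PV = const ⇒ V₂ = 316 L, P₂ = 6.11 kPa.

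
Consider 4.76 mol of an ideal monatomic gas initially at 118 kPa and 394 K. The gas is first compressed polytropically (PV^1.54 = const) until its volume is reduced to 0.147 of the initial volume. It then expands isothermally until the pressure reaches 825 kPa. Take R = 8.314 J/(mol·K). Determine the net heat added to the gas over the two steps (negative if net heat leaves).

34300 J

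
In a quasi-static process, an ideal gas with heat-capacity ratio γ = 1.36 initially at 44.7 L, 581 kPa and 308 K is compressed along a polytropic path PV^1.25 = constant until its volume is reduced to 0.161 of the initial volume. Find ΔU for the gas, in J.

n = P₁V₁/(RT₁) = 581×44.7/(8.314×308) = 10.1 mol.
Polytropic n=1.25: T₂ = T₁(V₁/V₂)^(n−1) = 308×(6.21)^0.25 = 486 K; P₂ = P₁(V₁/V₂)^n = 5700 kPa.
For an ideal gas ΔU = nCvΔT with Cv = R/(γ−1) = 23.1 J/(mol·K).
ΔU = 10.1×23.1×(486−308) = 41700 J.

41700 J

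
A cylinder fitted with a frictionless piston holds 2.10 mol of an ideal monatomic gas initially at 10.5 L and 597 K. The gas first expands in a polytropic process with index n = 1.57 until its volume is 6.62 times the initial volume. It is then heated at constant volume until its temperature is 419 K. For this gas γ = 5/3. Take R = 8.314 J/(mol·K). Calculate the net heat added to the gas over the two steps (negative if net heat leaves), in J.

7400 J

P₁ = nRT₁/V₁ = 2.10×8.314×597/10.5 = 993 kPa.
Step 1 — Polytropic n=1.57: T₂ = T₁(V₁/V₂)^(n−1) = 597×(0.151)^0.57 = 203 K; P₂ = P₁(V₁/V₂)^n = 51.1 kPa.
W = (P₁V₁−P₂V₂)/(n−1) = (993×10.5−51.1×69.5)/0.57 = 12100 J.
ΔU = nCvΔT = 2.10×12.5×(203−597) = -10300 J.
Q = ΔU + W = 1750 J.
State after step 1: P = 51.1 kPa, V = 69.5 L, T = 203 K.
Step 2 — Isochoric: V stays 69.5 L; P/T = const ⇒ T₂ = 419 K, P₂ = 105 kPa.
W = 0 (no volume change).
ΔU = nCvΔT = 2.10×12.5×(419−203) = 5650 J.
Q = ΔU = 5650 J.
Net over both steps: W = 12100 J, Q = 7400 J, ΔU = -4660 J.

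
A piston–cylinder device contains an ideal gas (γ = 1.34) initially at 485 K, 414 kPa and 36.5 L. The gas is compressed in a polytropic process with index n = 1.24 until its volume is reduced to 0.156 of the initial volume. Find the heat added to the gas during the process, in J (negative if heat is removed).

n = P₁V₁/(RT₁) = 414×36.5/(8.314×485) = 3.75 mol.
Polytropic n=1.24: T₂ = T₁(V₁/V₂)^(n−1) = 485×(6.41)^0.24 = 758 K; P₂ = P₁(V₁/V₂)^n = 4150 kPa.
W = (P₁V₁−P₂V₂)/(n−1) = (414×36.5−4150×5.69)/0.24 = -35400 J.
ΔU = nCvΔT = 3.75×24.5×(758−485) = 25000 J.
Q = ΔU + W = -10400 J.

-10400 J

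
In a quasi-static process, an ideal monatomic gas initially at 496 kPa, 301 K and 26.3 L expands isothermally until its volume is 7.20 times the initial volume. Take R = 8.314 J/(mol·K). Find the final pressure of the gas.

Isothermal: T stays 301 K; PV = const ⇒ V₂ = 189 L, P₂ = 68.9 kPa.

68.9 kPa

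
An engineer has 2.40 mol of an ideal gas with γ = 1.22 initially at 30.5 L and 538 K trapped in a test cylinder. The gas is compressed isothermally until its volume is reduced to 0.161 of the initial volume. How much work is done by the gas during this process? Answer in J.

-19600 J

P₁ = nRT₁/V₁ = 2.40×8.314×538/30.5 = 352 kPa.
Isothermal: T stays 538 K; PV = const ⇒ V₂ = 4.91 L, P₂ = 2190 kPa.
W = nRT ln(V₂/V₁) = 2.40×8.314×538×ln(0.161) = -19600 J.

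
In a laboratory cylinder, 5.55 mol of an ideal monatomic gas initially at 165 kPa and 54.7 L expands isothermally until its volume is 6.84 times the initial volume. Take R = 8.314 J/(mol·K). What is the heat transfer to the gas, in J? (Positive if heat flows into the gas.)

T₁ = P₁V₁/(nR) = 165×54.7/(5.55×8.314) = 196 K.
Isothermal: T stays 196 K; PV = const ⇒ V₂ = 374 L, P₂ = 24.1 kPa.
ΔU = 0 (ideal gas, T constant).
W = nRT ln(V₂/V₁) = 5.55×8.314×196×ln(6.84) = 17400 J.
Q = ΔU + W = 17400 J.

17400 J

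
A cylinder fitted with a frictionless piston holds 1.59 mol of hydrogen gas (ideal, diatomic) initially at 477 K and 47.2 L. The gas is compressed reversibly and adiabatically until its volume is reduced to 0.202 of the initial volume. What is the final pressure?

1250 kPa

P₁ = nRT₁/V₁ = 1.59×8.314×477/47.2 = 134 kPa.
Adiabatic: TV^(γ−1) = const ⇒ T₂ = 477×(4.95)^0.400 = 904 K; PV^γ = const ⇒ P₂ = 1250 kPa.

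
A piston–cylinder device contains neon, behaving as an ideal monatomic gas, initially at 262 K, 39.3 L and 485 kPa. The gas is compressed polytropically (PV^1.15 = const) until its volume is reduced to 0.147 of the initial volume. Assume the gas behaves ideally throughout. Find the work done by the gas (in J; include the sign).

n = P₁V₁/(RT₁) = 485×39.3/(8.314×262) = 8.75 mol.
Polytropic n=1.15: T₂ = T₁(V₁/V₂)^(n−1) = 262×(6.80)^0.15 = 349 K; P₂ = P₁(V₁/V₂)^n = 4400 kPa.
W = (P₁V₁−P₂V₂)/(n−1) = (485×39.3−4400×5.78)/0.15 = -42300 J.

-42300 J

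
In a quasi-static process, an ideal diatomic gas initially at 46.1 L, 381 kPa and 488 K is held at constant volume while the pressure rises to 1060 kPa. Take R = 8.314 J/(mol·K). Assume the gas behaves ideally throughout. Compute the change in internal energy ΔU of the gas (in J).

n = P₁V₁/(RT₁) = 381×46.1/(8.314×488) = 4.33 mol.
Isochoric: V stays 46.1 L; P/T = const ⇒ T₂ = 1360 K, P₂ = 1060 kPa.
For an ideal gas ΔU = nCvΔT with Cv = (5/2)R = 20.8 J/(mol·K).
ΔU = 4.33×20.8×(1360−488) = 78300 J.

78300 J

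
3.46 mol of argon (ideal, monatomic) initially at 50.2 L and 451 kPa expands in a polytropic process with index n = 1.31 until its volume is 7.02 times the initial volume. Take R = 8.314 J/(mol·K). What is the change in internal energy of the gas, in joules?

T₁ = P₁V₁/(nR) = 451×50.2/(3.46×8.314) = 787 K.
Polytropic n=1.31: T₂ = T₁(V₁/V₂)^(n−1) = 787×(0.142)^0.31 = 430 K; P₂ = P₁(V₁/V₂)^n = 35.1 kPa.
For an ideal gas ΔU = nCvΔT with Cv = (3/2)R = 12.5 J/(mol·K).
ΔU = 3.46×12.5×(430−787) = -15400 J.

-15400 J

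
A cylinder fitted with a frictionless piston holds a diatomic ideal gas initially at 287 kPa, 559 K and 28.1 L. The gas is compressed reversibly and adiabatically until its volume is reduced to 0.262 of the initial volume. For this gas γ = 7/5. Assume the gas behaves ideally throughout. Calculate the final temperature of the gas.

Adiabatic: TV^(γ−1) = const ⇒ T₂ = 559×(3.82)^0.400 = 955 K; PV^γ = const ⇒ P₂ = 1870 kPa.

955 K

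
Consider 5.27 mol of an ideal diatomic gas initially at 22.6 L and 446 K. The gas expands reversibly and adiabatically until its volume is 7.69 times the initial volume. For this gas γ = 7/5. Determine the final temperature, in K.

P₁ = nRT₁/V₁ = 5.27×8.314×446/22.6 = 865 kPa.
Adiabatic: TV^(γ−1) = const ⇒ T₂ = 446×(0.130)^0.400 = 197 K; PV^γ = const ⇒ P₂ = 49.7 kPa.

197 K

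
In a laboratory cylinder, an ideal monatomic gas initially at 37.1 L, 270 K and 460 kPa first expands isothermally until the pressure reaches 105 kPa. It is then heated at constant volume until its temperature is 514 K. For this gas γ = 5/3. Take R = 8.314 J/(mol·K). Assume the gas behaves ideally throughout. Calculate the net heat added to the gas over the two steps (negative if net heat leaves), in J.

n = P₁V₁/(RT₁) = 460×37.1/(8.314×270) = 7.60 mol.
Step 1 — Isothermal: T stays 270 K; PV = const ⇒ V₂ = 163 L, P₂ = 105 kPa.
ΔU = 0 (ideal gas, T constant).
W = nRT ln(V₂/V₁) = 7.60×8.314×270×ln(4.38) = 25200 J.
Q = ΔU + W = 25200 J.
State after step 1: P = 105 kPa, V = 163 L, T = 270 K.
Step 2 — Isochoric: V stays 163 L; P/T = const ⇒ T₂ = 514 K, P₂ = 200 kPa.
W = 0 (no volume change).
ΔU = nCvΔT = 7.60×12.5×(514−270) = 23100 J.
Q = ΔU = 23100 J.
Net over both steps: W = 25200 J, Q = 48300 J, ΔU = 23100 J.

48300 J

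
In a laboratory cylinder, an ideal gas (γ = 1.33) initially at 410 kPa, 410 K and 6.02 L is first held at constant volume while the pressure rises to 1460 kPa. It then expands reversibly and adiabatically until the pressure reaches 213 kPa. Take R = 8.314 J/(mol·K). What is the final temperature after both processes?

n = P₁V₁/(RT₁) = 410×6.02/(8.314×410) = 0.724 mol.
Step 1 — Isochoric: V stays 6.02 L; P/T = const ⇒ T₂ = 1460 K, P₂ = 1460 kPa.
W = 0 (no volume change).
ΔU = nCvΔT = 0.724×25.2×(1460−410) = 19200 J.
Q = ΔU = 19200 J.
State after step 1: P = 1460 kPa, V = 6.02 L, T = 1460 K.
Step 2 — Adiabatic: T₂/T₁ = (P₂/P₁)^((γ−1)/γ) ⇒ T₂ = 1460×(0.146)^0.248 = 906 K; V₂ = 25.6 L.
ΔU = nCvΔT = 0.724×25.2×(906−1460) = -10100 J.
Q = 0 for an adiabatic process, so W = −ΔU = 10100 J.
Net over both steps: W = 10100 J, Q = 19200 J, ΔU = 9040 J.

906 K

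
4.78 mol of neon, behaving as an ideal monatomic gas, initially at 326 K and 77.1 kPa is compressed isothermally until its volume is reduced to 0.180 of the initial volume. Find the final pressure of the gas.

V₁ = nRT₁/P₁ = 4.78×8.314×326/77.1 = 168 L.
Isothermal: T stays 326 K; PV = const ⇒ V₂ = 30.2 L, P₂ = 428 kPa.

428 kPa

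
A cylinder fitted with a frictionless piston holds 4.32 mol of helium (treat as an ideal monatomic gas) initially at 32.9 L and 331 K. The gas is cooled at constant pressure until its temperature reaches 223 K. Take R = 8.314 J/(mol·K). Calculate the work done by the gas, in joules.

P₁ = nRT₁/V₁ = 4.32×8.314×331/32.9 = 361 kPa.
Isobaric: P stays 361 kPa; V/T = const ⇒ T₂ = 223 K, V₂ = 22.2 L.
W = PΔV = 361×(22.2−32.9) kPa·L = -3880 J.

-3880 J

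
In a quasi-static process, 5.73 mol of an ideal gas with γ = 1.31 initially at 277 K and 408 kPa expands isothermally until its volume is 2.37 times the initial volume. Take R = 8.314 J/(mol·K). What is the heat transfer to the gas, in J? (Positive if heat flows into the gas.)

11400 J

V₁ = nRT₁/P₁ = 5.73×8.314×277/408 = 32.3 L.
Isothermal: T stays 277 K; PV = const ⇒ V₂ = 76.7 L, P₂ = 172 kPa.
ΔU = 0 (ideal gas, T constant).
W = nRT ln(V₂/V₁) = 5.73×8.314×277×ln(2.37) = 11400 J.
Q = ΔU + W = 11400 J.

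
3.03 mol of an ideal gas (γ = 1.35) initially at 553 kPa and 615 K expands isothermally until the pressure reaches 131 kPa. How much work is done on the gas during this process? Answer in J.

V₁ = nRT₁/P₁ = 3.03×8.314×615/553 = 28.0 L.
Isothermal: T stays 615 K; PV = const ⇒ V₂ = 118 L, P₂ = 131 kPa.
W = nRT ln(V₂/V₁) = 3.03×8.314×615×ln(4.22) = 22300 J.
Work done on the gas = −W_by = -22300 J.

-22300 J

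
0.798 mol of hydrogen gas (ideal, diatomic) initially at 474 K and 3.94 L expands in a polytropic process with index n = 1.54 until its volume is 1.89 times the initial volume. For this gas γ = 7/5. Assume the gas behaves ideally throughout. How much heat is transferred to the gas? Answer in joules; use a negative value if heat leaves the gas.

-593 J

P₁ = nRT₁/V₁ = 0.798×8.314×474/3.94 = 798 kPa.
Polytropic n=1.54: T₂ = T₁(V₁/V₂)^(n−1) = 474×(0.529)^0.54 = 336 K; P₂ = P₁(V₁/V₂)^n = 299 kPa.
W = (P₁V₁−P₂V₂)/(n−1) = (798×3.94−299×7.45)/0.54 = 1690 J.
ΔU = nCvΔT = 0.798×20.8×(336−474) = -2290 J.
Q = ΔU + W = -593 J.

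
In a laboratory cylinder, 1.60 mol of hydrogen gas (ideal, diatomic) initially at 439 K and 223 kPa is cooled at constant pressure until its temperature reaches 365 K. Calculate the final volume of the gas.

V₁ = nRT₁/P₁ = 1.60×8.314×439/223 = 26.2 L.
Isobaric: P stays 223 kPa; V/T = const ⇒ T₂ = 365 K, V₂ = 21.8 L.

21.8 L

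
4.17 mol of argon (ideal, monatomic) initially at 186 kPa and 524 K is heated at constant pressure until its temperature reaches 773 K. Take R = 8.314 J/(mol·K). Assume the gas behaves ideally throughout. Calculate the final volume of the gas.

144 L

V₁ = nRT₁/P₁ = 4.17×8.314×524/186 = 97.7 L.
Isobaric: P stays 186 kPa; V/T = const ⇒ T₂ = 773 K, V₂ = 144 L.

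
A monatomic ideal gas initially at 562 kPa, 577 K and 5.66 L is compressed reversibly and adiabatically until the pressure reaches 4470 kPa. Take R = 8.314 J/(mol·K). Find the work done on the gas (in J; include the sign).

n = P₁V₁/(RT₁) = 562×5.66/(8.314×577) = 0.663 mol.
Adiabatic: T₂/T₁ = (P₂/P₁)^((γ−1)/γ) ⇒ T₂ = 577×(7.95)^0.400 = 1320 K; V₂ = 1.63 L.
ΔU = nCvΔT = 0.663×12.5×(1320−577) = 6160 J.
Q = 0 for an adiabatic process, so W = −ΔU = -6160 J.
Work done on the gas = −W_by = 6160 J.

6160 J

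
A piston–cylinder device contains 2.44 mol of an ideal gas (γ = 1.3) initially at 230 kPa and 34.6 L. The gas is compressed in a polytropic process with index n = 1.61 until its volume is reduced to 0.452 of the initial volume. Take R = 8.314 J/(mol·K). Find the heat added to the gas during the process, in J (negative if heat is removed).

8400 J

T₁ = P₁V₁/(nR) = 230×34.6/(2.44×8.314) = 392 K.
Polytropic n=1.61: T₂ = T₁(V₁/V₂)^(n−1) = 392×(2.21)^0.61 = 637 K; P₂ = P₁(V₁/V₂)^n = 826 kPa.
W = (P₁V₁−P₂V₂)/(n−1) = (230×34.6−826×15.6)/0.61 = -8130 J.
ΔU = nCvΔT = 2.44×27.7×(637−392) = 16500 J.
Q = ΔU + W = 8400 J.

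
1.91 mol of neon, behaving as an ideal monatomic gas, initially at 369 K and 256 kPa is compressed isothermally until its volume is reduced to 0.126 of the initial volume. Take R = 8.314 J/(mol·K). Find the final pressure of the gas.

V₁ = nRT₁/P₁ = 1.91×8.314×369/256 = 22.9 L.
Isothermal: T stays 369 K; PV = const ⇒ V₂ = 2.88 L, P₂ = 2030 kPa.

2030 kPa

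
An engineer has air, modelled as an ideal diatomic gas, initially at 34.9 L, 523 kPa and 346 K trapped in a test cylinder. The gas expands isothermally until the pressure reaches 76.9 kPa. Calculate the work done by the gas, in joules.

n = P₁V₁/(RT₁) = 523×34.9/(8.314×346) = 6.35 mol.
Isothermal: T stays 346 K; PV = const ⇒ V₂ = 237 L, P₂ = 76.9 kPa.
W = nRT ln(V₂/V₁) = 6.35×8.314×346×ln(6.80) = 35000 J.

35000 J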